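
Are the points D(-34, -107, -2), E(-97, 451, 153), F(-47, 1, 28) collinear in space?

No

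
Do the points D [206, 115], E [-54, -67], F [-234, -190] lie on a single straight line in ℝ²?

DE = (-260, -182), DF = (-440, -305).
If collinear, DF would be a scalar multiple of DE. But (-260)·(-305) ≠ (-182)·(-440) (difference -780), so they are not parallel; the points are not collinear.

No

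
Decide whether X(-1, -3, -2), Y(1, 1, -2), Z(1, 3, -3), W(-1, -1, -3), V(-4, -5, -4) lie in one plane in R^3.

The plane through X, Y, Z has normal n = XY × XZ = (-4, 2, 4) and equation n·P = -10.
Checking the remaining points: n·W = -10, n·V = -10.
All equal -10, so all 5 points lie in one plane.

Yes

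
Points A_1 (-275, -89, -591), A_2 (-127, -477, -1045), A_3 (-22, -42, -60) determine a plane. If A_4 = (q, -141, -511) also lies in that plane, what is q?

-175

A normal to the plane is n = A_1A_2 × A_1A_3 = (-184690, -193450, 105120).
A_4 lies in the plane iff n · A_1A_4 = 0.
This gives (-184690)q + (-32320750) = 0, so q = -175.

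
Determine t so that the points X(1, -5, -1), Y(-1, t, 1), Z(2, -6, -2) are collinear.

-3

Direction XZ = (1, -1, -1). From the x-coordinate of Y, the parameter along the line is τ = (-1 − 1)/1 = -2.
Then t = (-5) + (-2)·(-1) = -3.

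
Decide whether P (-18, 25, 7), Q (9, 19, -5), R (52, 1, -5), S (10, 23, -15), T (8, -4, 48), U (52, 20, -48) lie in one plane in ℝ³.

Yes

The plane through P, Q, R has normal n = PQ × PR = (-216, -516, -228) and equation n·X = -10608.
Checking the remaining points: n·S = -10608, n·T = -10608, n·U = -10608.
All equal -10608, so all 6 points lie in one plane.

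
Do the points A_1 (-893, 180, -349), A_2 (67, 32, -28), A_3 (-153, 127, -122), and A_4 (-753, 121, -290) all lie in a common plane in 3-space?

No

A normal to the plane through A_1, A_2, A_3 is n = A_1A_2 × A_1A_3 = (-16583, 19620, 58640).
The plane has equation n·P = -2125141. For A_4: n·A_4 = -2144581.
-2144581 ≠ -2125141, so A_4 is off the plane.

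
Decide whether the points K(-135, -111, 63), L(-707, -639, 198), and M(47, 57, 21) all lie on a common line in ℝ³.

KL = (-572, -528, 135), KM = (182, 168, -42).
Comparing components 2 and 3: (-528)(-42) − (135)(168) = -504 ≠ 0, so KL and KM are not parallel and the points are not collinear.

No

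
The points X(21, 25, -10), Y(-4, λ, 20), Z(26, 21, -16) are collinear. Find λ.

45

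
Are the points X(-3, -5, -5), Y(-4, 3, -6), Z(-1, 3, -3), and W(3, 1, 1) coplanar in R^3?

Yes

A normal to the plane through X, Y, Z is n = XY × XZ = (24, 0, -24).
The plane has equation n·P = 48. For W: n·W = 48.
Equal, so W lies in the plane and all four are coplanar.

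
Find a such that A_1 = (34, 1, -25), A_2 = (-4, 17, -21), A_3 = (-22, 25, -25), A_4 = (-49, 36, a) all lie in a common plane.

-17

Coplanarity ⇔ det[A_1A_2; A_1A_3; A_1A_4] = 0.
Expanding, this is linear in a: (-16)a + (-272) = 0.
So a = -17.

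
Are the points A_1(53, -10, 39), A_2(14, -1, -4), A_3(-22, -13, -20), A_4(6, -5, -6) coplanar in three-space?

The four points are coplanar iff the 3×3 determinant with rows A_1A_2, A_1A_3, A_1A_4 is zero.
Rows: (-39, 9, -43), (-75, -3, -59), (-47, 5, -45).
Expanding along the first row: (-39)(430) − (9)(602) + (-43)(-516) = 0.
Zero determinant ⇒ coplanar.

Yes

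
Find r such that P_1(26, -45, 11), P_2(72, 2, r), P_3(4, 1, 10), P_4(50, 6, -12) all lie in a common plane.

The points are coplanar iff P_1P_2 · (P_1P_3 × P_1P_4) = 0.
Expanding, this is linear in r: (-2226)r + (-46746) = 0.
So r = -21.

-21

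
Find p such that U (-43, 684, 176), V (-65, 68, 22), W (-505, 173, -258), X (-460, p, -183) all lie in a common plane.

The points are coplanar iff UV · (UW × UX) = 0.
Expanding, this is linear in p: (61600)p + (-22668800) = 0.
So p = 368.

368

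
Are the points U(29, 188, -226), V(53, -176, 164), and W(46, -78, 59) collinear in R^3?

UV = (24, -364, 390), UW = (17, -266, 285).
Comparing components 3 and 1: (390)(17) − (24)(285) = -210 ≠ 0, so UV and UW are not parallel and the points are not collinear.

No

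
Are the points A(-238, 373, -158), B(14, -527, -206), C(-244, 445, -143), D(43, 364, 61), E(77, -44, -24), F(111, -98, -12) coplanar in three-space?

Yes

The plane through A, B, C has normal n = AB × AC = (-10044, -3492, 12744) and equation n·P = -925596.
Checking the remaining points: n·D = -925596, n·E = -925596, n·F = -925596.
All equal -925596, so all 6 points lie in one plane.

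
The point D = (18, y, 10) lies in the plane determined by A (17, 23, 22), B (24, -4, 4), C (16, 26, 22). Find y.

16

Coplanarity requires AB · (AC × AD) = 0.
AB = (7, -27, -18), AC = (-1, 3, 0); the triple product is linear in y with coefficient 18 and constant term -288.
Setting it to zero: y = 16.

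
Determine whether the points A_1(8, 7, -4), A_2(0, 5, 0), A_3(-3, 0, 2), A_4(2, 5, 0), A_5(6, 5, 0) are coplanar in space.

The plane through A_1, A_2, A_3 has normal n = A_1A_2 × A_1A_3 = (16, 4, 34) and equation n·P = 20.
Checking the remaining points: n·A_4 = 52, n·A_5 = 116.
Since n·A_4 = 52 ≠ 20, A_4 is off the plane and the points are not all coplanar.

No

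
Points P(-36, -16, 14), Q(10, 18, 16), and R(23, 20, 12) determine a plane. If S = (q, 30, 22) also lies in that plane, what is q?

Coplanarity requires PQ · (PR × PS) = 0.
PQ = (46, 34, 2), PR = (59, 36, -2); the triple product is linear in q with coefficient -140 and constant term 1820.
Setting it to zero: q = 13.

13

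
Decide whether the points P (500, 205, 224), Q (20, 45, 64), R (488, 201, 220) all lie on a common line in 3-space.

PQ = (-480, -160, -160), PR = (-12, -4, -4).
PQ × PR = (0, 0, 0).
The cross product vanishes, so the three points are collinear.

Yes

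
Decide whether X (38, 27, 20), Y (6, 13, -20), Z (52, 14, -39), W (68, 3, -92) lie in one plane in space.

No

A normal to the plane through X, Y, Z is n = XY × XZ = (306, -2448, 612).
The plane has equation n·P = -42228. For W: n·W = -42840.
-42840 ≠ -42228, so W is off the plane.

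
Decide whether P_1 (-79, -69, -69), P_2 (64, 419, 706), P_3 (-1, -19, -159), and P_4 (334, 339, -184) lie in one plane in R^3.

A normal to the plane through P_1, P_2, P_3 is n = P_1P_2 × P_1P_3 = (-82670, 73320, -30914).
The plane has equation n·P = 3604916. For P_4: n·P_4 = 2931876.
2931876 ≠ 3604916, so P_4 is off the plane.

No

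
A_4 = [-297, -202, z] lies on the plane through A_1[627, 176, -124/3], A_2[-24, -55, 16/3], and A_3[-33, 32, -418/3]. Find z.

317/3

The plane through A_1, A_2, A_3 has equation 29358x − 94598y − 58716z = 4185146.
Substituting A_4: (-58716)z + (10389470) = 4185146, so z = 317/3.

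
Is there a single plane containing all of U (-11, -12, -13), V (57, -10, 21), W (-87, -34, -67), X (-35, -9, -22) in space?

Yes

A normal to the plane through U, V, W is n = UV × UW = (640, 1088, -1344).
The plane has equation n·P = -2624. For X: n·X = -2624.
Equal, so X lies in the plane and all four are coplanar.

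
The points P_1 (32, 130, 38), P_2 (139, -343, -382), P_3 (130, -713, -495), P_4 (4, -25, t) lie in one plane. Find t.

47

Normal to plane P_1P_2P_3: n = (-101951, 15871, -43847); plane equation n·P = -2865388.
Requiring n·P_4 = -2865388: (-43847)t + (-804579) = -2865388.
So t = 47.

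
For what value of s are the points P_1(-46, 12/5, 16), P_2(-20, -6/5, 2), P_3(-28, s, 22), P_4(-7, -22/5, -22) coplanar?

6/5

Normal to plane P_1P_2P_4: n = (208/5, 442, -182/5); plane equation n·P = -7176/5.
Requiring n·P_3 = -7176/5: (442)s + (-9828/5) = -7176/5.
So s = 6/5.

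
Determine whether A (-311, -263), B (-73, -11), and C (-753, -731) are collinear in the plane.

Yes

AB = (238, 252), AC = (-442, -468).
Twice the signed area of △ABC is (238)(-468) − (252)(-442) = 0.
The triangle is degenerate (zero area), so the points are collinear.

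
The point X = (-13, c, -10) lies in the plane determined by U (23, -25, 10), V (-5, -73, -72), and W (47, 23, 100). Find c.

-57

Coplanarity requires UV · (UW × UX) = 0.
UV = (-28, -48, -82), UW = (24, 48, 90); the triple product is linear in c with coefficient 552 and constant term 31464.
Setting it to zero: c = -57.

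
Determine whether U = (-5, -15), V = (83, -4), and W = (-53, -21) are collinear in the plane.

UV = (88, 11), UW = (-48, -6).
Twice the signed area of △UVW is (88)(-6) − (11)(-48) = 0.
The triangle is degenerate (zero area), so the points are collinear.

Yes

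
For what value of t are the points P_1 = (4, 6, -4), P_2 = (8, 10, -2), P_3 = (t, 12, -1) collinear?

Direction P_1P_2 = (4, 4, 2). From the y-coordinate of P_3, the parameter along the line is τ = (12 − 6)/4 = 3/2.
Then t = 4 + 3/2·(4) = 10.

10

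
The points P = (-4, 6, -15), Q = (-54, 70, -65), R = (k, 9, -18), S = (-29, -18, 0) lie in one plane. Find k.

-14

The points are coplanar iff PQ · (PR × PS) = 0.
Expanding, this is linear in k: (240)k + (3360) = 0.
So k = -14.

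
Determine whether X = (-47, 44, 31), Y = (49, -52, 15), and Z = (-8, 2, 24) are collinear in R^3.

XY = (96, -96, -16), XZ = (39, -42, -7).
Comparing components 3 and 1: (-16)(39) − (96)(-7) = 48 ≠ 0, so XY and XZ are not parallel and the points are not collinear.

No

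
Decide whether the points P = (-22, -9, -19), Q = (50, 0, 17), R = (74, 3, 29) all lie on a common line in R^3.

Yes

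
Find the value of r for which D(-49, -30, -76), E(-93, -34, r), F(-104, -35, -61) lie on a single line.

Direction DF = (-55, -5, 15). From the x-coordinate of E, the parameter along the line is τ = (-93 − (-49))/(-55) = 4/5.
Then r = (-76) + 4/5·(15) = -64.

-64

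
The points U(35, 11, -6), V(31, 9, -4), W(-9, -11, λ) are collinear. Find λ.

16

Direction UV = (-4, -2, 2). From the x-coordinate of W, the parameter along the line is τ = (-9 − 35)/(-4) = 11.
Then λ = (-6) + 11·(2) = 16.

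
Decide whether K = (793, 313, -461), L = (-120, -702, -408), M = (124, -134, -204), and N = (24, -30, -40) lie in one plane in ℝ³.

The four points are coplanar iff the 3×3 determinant with rows KL, KM, KN is zero.
Rows: (-913, -1015, 53), (-669, -447, 257), (-769, -343, 421).
Expanding along the first row: (-913)(-100036) − (-1015)(-84016) + (53)(-114276) = 0.
Zero determinant ⇒ coplanar.

Yes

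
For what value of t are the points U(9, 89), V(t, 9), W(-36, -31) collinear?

Collinearity: (V − U) must be parallel to (W − U) = (-45, -120).
Cross-multiplying the components: (t − 9)·(-120) = (-80)·(-45).
Solving gives t = -21.

-21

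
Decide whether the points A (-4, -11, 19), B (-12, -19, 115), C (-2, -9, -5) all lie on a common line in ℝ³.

Yes

AB = (-8, -8, 96), AC = (2, 2, -24).
AB × AC = (0, 0, 0).
The cross product vanishes, so the three points are collinear.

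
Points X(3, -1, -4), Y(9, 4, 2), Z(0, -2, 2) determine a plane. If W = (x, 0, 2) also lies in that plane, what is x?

Coplanarity requires XY · (XZ × XW) = 0.
XY = (6, 5, 6), XZ = (-3, -1, 6); the triple product is linear in x with coefficient 36 and constant term -108.
Setting it to zero: x = 3.

3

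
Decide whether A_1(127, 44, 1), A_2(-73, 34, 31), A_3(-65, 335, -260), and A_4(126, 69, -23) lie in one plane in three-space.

Yes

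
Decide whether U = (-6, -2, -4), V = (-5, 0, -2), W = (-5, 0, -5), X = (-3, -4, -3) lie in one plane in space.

The four points are coplanar iff the 3×3 determinant with rows UV, UW, UX is zero.
Rows: (1, 2, 2), (1, 2, -1), (3, -2, 1).
Expanding along the first row: (1)(0) − (2)(4) + (2)(-8) = -24.
Nonzero ⇒ not coplanar.

No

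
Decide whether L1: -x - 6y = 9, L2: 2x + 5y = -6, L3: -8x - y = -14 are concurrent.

The three lines meet at one point iff the augmented coefficient matrix [aᵢ bᵢ cᵢ] has rank < 3, i.e. its determinant vanishes.
Here the determinant is -38.
Nonzero, so no common point exists.

No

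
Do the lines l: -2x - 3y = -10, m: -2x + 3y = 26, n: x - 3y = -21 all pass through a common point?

No

Intersecting l and m: solving the 2×2 system gives (x, y) = (-4, 6).
Substitute into n: (1)(-4) + (-3)(6) = -22.
But n requires -21 ≠ -22, so the three lines have no common point.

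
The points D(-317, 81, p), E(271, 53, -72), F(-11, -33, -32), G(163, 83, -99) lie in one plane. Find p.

Coplanarity ⇔ det[DE; DF; DG] = 0.
Expanding, this is linear in p: (17748)p + (2271744) = 0.
So p = -128.

-128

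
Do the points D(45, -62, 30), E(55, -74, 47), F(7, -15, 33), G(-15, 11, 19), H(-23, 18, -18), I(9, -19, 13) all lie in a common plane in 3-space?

No

The plane through D, E, F has normal n = DE × DF = (-835, -676, 14) and equation n·P = 4757.
Checking the remaining points: n·G = 5355, n·H = 6785, n·I = 5511.
Since n·G = 5355 ≠ 4757, G is off the plane and the points are not all coplanar.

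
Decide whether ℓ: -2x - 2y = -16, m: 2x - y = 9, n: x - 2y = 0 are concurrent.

No

Intersecting ℓ and m: solving the 2×2 system gives (x, y) = (17/3, 7/3).
Substitute into n: (1)(17/3) + (-2)(7/3) = 1.
But n requires 0 ≠ 1, so the three lines have no common point.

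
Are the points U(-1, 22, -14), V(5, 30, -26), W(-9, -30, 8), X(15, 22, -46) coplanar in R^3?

No

The four points are coplanar iff the 3×3 determinant with rows UV, UW, UX is zero.
Rows: (6, 8, -12), (-8, -52, 22), (16, 0, -32).
Expanding along the first row: (6)(1664) − (8)(-96) + (-12)(832) = 768.
Nonzero ⇒ not coplanar.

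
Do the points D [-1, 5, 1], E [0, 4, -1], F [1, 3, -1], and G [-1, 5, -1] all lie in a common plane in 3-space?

Yes

The four points are coplanar iff the 3×3 determinant with rows DE, DF, DG is zero.
Rows: (1, -1, -2), (2, -2, -2), (0, 0, -2).
Expanding along the first row: (1)(4) − (-1)(-4) + (-2)(0) = 0.
Zero determinant ⇒ coplanar.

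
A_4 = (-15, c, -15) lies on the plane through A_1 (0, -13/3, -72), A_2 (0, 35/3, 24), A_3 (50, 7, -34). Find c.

11/3

Coplanarity requires A_1A_2 · (A_1A_3 × A_1A_4) = 0.
A_1A_2 = (0, 16, 96), A_1A_3 = (50, 34/3, 38); the triple product is linear in c with coefficient 4800 and constant term -17600.
Setting it to zero: c = 11/3.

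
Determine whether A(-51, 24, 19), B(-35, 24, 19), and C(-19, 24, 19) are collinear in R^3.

Yes

AB = (16, 0, 0), AC = (32, 0, 0).
Each component of AC is 2 times the corresponding component of AB, so AC = 2·AB and the points are collinear.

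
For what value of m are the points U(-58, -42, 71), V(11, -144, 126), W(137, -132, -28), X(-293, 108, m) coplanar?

137

Coplanarity ⇔ det[UV; UW; UX] = 0.
Expanding, this is linear in m: (13680)m + (-1874160) = 0.
So m = 137.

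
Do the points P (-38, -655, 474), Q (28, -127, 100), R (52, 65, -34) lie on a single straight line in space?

No

PQ = (66, 528, -374), PR = (90, 720, -508).
Comparing components 2 and 3: (528)(-508) − (-374)(720) = 1056 ≠ 0, so PQ and PR are not parallel and the points are not collinear.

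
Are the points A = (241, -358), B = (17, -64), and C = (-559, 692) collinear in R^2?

Yes

AB = (-224, 294), AC = (-800, 1050).
Checking proportionality: AC = 25/7·AB, so the vectors are parallel and the points are collinear.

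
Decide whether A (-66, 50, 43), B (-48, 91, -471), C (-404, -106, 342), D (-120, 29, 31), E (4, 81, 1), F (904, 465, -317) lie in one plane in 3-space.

Yes

The plane through A, B, C has normal n = AB × AC = (-67925, 168350, 11050) and equation n·P = 13375700.
Checking the remaining points: n·D = 13375700, n·E = 13375700, n·F = 13375700.
All equal 13375700, so all 6 points lie in one plane.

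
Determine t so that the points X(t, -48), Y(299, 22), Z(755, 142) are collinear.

33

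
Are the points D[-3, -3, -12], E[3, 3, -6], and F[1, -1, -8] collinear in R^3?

DE = (6, 6, 6), DF = (4, 2, 4).
Comparing components 2 and 3: (6)(4) − (6)(2) = 12 ≠ 0, so DE and DF are not parallel and the points are not collinear.

No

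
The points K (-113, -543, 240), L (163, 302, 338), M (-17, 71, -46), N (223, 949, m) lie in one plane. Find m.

The points are coplanar iff KL · (KM × KN) = 0.
Expanding, this is linear in m: (88344)m + (9187776) = 0.
So m = -104.

-104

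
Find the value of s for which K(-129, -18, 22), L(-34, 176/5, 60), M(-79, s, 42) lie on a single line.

10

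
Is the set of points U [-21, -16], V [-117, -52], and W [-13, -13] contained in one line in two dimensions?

Yes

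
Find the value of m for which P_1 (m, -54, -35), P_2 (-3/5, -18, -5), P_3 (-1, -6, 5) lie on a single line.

Direction P_2P_3 = (-2/5, 12, 10). From the y-coordinate of P_1, the parameter along the line is τ = (-54 − (-18))/12 = -3.
Then m = (-3/5) + (-3)·(-2/5) = 3/5.

3/5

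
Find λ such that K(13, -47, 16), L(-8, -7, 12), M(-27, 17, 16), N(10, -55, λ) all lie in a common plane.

24

Normal to plane KLM: n = (256, 160, 256); plane equation n·P = -96.
Requiring n·N = -96: (256)λ + (-6240) = -96.
So λ = 24.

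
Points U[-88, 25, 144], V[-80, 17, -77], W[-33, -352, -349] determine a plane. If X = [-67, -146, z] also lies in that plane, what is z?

42

Coplanarity requires UV · (UW × UX) = 0.
UV = (8, -8, -221), UW = (55, -377, -493); the triple product is linear in z with coefficient -2576 and constant term 108192.
Setting it to zero: z = 42.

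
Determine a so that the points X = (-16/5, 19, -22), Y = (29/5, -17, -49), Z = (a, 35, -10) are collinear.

Direction XY = (9, -36, -27). From the y-coordinate of Z, the parameter along the line is τ = (35 − 19)/(-36) = -4/9.
Then a = (-16/5) + (-4/9)·(9) = -36/5.

-36/5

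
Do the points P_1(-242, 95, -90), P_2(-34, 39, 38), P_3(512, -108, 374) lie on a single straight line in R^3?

Yes

P_1P_2 = (208, -56, 128), P_1P_3 = (754, -203, 464).
P_1P_2 × P_1P_3 = (0, 0, 0).
The cross product vanishes, so the three points are collinear.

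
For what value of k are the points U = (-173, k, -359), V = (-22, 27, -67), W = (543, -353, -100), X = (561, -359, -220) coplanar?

Coplanarity ⇔ det[UV; UW; UX] = 0.
Expanding, this is linear in k: (-67206)k + (9677664) = 0.
So k = 144.

144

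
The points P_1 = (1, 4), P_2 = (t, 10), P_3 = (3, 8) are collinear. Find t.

4

The three points are collinear iff det[P_1P_2; P_1P_3] = 0.
This determinant is linear in t: (4)t + (-16) = 0, so t = 4.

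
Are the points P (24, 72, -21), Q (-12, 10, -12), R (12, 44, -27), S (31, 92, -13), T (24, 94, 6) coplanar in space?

Yes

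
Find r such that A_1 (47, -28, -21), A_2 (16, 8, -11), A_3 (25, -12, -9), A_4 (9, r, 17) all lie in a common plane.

Normal to plane A_1A_2A_3: n = (272, 152, 296); plane equation n·P = 2312.
Requiring n·A_4 = 2312: (152)r + (7480) = 2312.
So r = -34.

-34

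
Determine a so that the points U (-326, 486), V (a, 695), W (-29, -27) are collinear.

-447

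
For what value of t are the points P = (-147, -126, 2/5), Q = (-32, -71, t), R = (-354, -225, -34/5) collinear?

22/5

Collinearity requires PQ × PR = 0; each component is linear in t.
The x-component gives (99)t + (-2178/5) = 0, so t = 22/5.
The remaining components then also vanish.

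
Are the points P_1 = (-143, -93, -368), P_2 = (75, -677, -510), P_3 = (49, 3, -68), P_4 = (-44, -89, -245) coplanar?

A normal to the plane through P_1, P_2, P_3 is n = P_1P_2 × P_1P_3 = (-161568, -92664, 133056).
The plane has equation n·P = -17242632. For P_4: n·P_4 = -17242632.
Equal, so P_4 lies in the plane and all four are coplanar.

Yes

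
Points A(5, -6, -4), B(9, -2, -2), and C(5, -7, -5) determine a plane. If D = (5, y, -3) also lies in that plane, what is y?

-5

The plane through A, B, C has equation −2x + 4y − 4z = -18.
Substituting D: (4)y + (2) = -18, so y = -5.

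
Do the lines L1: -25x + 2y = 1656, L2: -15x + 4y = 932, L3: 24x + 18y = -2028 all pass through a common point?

Intersecting L1 and L2: solving the 2×2 system gives (x, y) = (-68, -22).
Substitute into L3: (24)(-68) + (18)(-22) = -2028.
This equals -2028, so (-68, -22) lies on all three lines and they are concurrent.

Yes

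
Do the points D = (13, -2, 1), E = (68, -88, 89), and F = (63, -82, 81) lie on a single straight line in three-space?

DE = (55, -86, 88), DF = (50, -80, 80).
Comparing components 2 and 3: (-86)(80) − (88)(-80) = 160 ≠ 0, so DE and DF are not parallel and the points are not collinear.

No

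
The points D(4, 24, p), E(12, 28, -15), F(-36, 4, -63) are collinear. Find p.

Direction EF = (-48, -24, -48). From the x-coordinate of D, the parameter along the line is τ = (4 − 12)/(-48) = 1/6.
Then p = (-15) + 1/6·(-48) = -23.

-23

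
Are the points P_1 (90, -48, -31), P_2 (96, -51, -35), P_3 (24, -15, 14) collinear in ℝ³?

P_1P_2 = (6, -3, -4), P_1P_3 = (-66, 33, 45).
Comparing components 2 and 3: (-3)(45) − (-4)(33) = -3 ≠ 0, so P_1P_2 and P_1P_3 are not parallel and the points are not collinear.

No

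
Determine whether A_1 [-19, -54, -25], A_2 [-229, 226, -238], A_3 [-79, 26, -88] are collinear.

A_1A_2 = (-210, 280, -213), A_1A_3 = (-60, 80, -63).
A_1A_2 × A_1A_3 = (-600, -450, 0).
The cross product is nonzero, so the points do not lie on one line.

No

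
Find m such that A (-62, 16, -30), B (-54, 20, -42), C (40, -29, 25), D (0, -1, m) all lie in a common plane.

-19

Normal to plane ABC: n = (-320, -1664, -768); plane equation n·P = 16256.
Requiring n·D = 16256: (-768)m + (1664) = 16256.
So m = -19.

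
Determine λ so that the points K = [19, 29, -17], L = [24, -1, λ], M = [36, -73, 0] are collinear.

-12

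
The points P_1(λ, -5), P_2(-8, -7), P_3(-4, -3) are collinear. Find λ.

-6

The three points are collinear iff det[P_1P_2; P_1P_3] = 0.
This determinant is linear in λ: (-4)λ + (-24) = 0, so λ = -6.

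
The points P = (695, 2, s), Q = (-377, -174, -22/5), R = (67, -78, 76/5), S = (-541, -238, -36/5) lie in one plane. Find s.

258/5

Coplanarity ⇔ det[PQ; PR; PS] = 0.
Expanding, this is linear in s: (12672)s + (-3269376/5) = 0.
So s = 258/5.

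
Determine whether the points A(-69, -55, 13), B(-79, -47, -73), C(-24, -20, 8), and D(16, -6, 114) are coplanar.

A normal to the plane through A, B, C is n = AB × AC = (2970, -3920, -710).
The plane has equation n·P = 1440. For D: n·D = -9900.
-9900 ≠ 1440, so D is off the plane.

No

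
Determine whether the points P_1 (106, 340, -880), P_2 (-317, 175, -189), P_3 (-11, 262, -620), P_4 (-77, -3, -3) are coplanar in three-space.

Yes

A normal to the plane through P_1, P_2, P_3 is n = P_1P_2 × P_1P_3 = (10998, 29133, 13689).
The plane has equation n·P = -975312. For P_4: n·P_4 = -975312.
Equal, so P_4 lies in the plane and all four are coplanar.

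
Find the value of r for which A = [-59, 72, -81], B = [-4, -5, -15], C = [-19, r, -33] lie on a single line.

Collinearity requires AB × AC = 0; each component is linear in r.
The x-component gives (-66)r + (1056) = 0, so r = 16.
The remaining components then also vanish.

16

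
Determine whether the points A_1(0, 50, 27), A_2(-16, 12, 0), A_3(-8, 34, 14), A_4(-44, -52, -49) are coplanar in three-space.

The four points are coplanar iff the 3×3 determinant with rows A_1A_2, A_1A_3, A_1A_4 is zero.
Rows: (-16, -38, -27), (-8, -16, -13), (-44, -102, -76).
Expanding along the first row: (-16)(-110) − (-38)(36) + (-27)(112) = 104.
Nonzero ⇒ not coplanar.

No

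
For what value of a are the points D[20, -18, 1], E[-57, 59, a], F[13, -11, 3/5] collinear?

Direction DF = (-7, 7, -2/5). From the x-coordinate of E, the parameter along the line is τ = (-57 − 20)/(-7) = 11.
Then a = 1 + 11·(-2/5) = -17/5.

-17/5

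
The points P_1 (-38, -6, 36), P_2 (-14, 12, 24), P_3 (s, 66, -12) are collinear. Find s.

58

Direction P_1P_2 = (24, 18, -12). From the y-coordinate of P_3, the parameter along the line is τ = (66 − (-6))/18 = 4.
Then s = (-38) + 4·(24) = 58.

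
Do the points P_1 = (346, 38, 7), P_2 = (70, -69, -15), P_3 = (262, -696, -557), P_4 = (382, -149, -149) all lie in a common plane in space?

The four points are coplanar iff the 3×3 determinant with rows P_1P_2, P_1P_3, P_1P_4 is zero.
Rows: (-276, -107, -22), (-84, -734, -564), (36, -187, -156).
Expanding along the first row: (-276)(9036) − (-107)(33408) + (-22)(42132) = 153816.
Nonzero ⇒ not coplanar.

No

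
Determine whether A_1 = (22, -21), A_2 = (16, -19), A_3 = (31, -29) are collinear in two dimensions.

No

A_1A_2 = (-6, 2), A_1A_3 = (9, -8).
det[A_1A_2; A_1A_3] = (-6)(-8) − (2)(9) = 30.
The determinant is nonzero, so they are not collinear.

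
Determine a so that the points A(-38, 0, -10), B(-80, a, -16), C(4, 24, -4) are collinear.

Collinearity requires AB × AC = 0; each component is linear in a.
The x-component gives (6)a + (144) = 0, so a = -24.
The remaining components then also vanish.

-24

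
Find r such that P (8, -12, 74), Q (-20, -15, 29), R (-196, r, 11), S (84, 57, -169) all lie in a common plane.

-78

Coplanarity ⇔ det[PQ; PR; PS] = 0.
Expanding, this is linear in r: (10224)r + (797472) = 0.
So r = -78.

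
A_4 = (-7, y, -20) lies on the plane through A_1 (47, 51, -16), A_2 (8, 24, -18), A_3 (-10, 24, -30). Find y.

Coplanarity requires A_1A_2 · (A_1A_3 × A_1A_4) = 0.
A_1A_2 = (-39, -27, -2), A_1A_3 = (-57, -27, -14); the triple product is linear in y with coefficient -432 and constant term 6480.
Setting it to zero: y = 15.

15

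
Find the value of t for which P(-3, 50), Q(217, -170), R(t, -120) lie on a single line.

167

Collinearity: (R − P) must be parallel to (Q − P) = (220, -220).
Cross-multiplying the components: (t − (-3))·(-220) = (-170)·(220).
Solving gives t = 167.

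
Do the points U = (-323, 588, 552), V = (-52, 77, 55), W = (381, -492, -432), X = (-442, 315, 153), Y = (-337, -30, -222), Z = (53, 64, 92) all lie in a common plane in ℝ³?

Yes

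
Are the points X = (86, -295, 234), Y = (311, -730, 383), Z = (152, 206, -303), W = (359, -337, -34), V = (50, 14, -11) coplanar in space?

Yes

The plane through X, Y, Z has normal n = XY × XZ = (158946, 130659, 141435) and equation n·P = 8220741.
Checking the remaining points: n·W = 8220741, n·V = 8220741.
All equal 8220741, so all 5 points lie in one plane.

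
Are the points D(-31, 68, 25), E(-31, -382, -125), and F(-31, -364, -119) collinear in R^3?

Yes

DE = (0, -450, -150), DF = (0, -432, -144).
Each component of DF is 24/25 times the corresponding component of DE, so DF = 24/25·DE and the points are collinear.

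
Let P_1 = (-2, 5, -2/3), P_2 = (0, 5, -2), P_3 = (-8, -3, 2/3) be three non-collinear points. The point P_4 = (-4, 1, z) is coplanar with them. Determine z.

Coplanarity requires P_1P_2 · (P_1P_3 × P_1P_4) = 0.
P_1P_2 = (2, 0, -4/3), P_1P_3 = (-6, -8, 4/3); the triple product is linear in z with coefficient -16 and constant term -32/3.
Setting it to zero: z = -2/3.

-2/3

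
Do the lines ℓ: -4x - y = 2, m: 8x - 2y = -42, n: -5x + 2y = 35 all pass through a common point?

Lines aᵢx + bᵢy = cᵢ with pairwise distinct directions are concurrent exactly when det[aᵢ bᵢ cᵢ] = 0.
Here the determinant is 26.
Nonzero, so no common point exists.

No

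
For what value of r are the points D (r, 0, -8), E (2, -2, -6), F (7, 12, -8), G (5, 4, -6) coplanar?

1

Coplanarity ⇔ det[DE; DF; DG] = 0.
Expanding, this is linear in r: (-12)r + (12) = 0.
So r = 1.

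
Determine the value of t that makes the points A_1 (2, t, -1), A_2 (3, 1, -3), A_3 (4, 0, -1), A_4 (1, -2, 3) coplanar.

0

Coplanarity ⇔ det[A_1A_2; A_1A_3; A_1A_4] = 0.
Expanding, this is linear in t: (10)t + (0) = 0.
So t = 0.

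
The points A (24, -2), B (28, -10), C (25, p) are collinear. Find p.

-4

Collinearity: (C − A) must be parallel to (B − A) = (4, -8).
Cross-multiplying the components: (p − (-2))·(4) = (1)·(-8).
Solving gives p = -4.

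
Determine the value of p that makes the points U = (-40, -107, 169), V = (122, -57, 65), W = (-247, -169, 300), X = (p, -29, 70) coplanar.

Normal to plane UVW: n = (102, 306, 306); plane equation n·P = 14892.
Requiring n·X = 14892: (102)p + (12546) = 14892.
So p = 23.

23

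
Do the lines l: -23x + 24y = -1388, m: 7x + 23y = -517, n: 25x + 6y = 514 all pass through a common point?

The three lines meet at one point iff the augmented coefficient matrix [aᵢ bᵢ cᵢ] has rank < 3, i.e. its determinant vanishes.
Here the determinant is 0.
It vanishes, so the lines are concurrent at (28, -31).

Yes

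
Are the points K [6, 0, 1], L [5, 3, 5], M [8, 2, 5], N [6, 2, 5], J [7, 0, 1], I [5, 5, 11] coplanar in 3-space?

The plane through K, L, M has normal n = KL × KM = (4, 12, -8) and equation n·P = 16.
Checking the remaining points: n·N = 8, n·J = 20, n·I = -8.
Since n·N = 8 ≠ 16, N is off the plane and the points are not all coplanar.

No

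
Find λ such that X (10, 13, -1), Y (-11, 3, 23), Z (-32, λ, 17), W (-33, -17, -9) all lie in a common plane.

Normal to plane XYW: n = (800, -1200, 200); plane equation n·P = -7800.
Requiring n·Z = -7800: (-1200)λ + (-22200) = -7800.
So λ = -12.

-12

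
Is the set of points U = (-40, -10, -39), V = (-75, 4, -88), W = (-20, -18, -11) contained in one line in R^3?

Yes

UV = (-35, 14, -49), UW = (20, -8, 28).
UV × UW = (0, 0, 0).
The cross product vanishes, so the three points are collinear.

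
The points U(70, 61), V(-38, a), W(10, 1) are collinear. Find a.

-47

The three points are collinear iff det[UV; UW] = 0.
This determinant is linear in a: (60)a + (2820) = 0, so a = -47.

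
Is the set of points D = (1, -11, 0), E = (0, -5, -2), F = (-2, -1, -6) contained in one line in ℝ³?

DE = (-1, 6, -2), DF = (-3, 10, -6).
DE × DF = (-16, 0, 8).
The cross product is nonzero, so the points do not lie on one line.

No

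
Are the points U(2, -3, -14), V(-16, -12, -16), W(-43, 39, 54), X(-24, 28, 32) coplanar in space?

No

A normal to the plane through U, V, W is n = UV × UW = (-528, 1314, -1161).
The plane has equation n·P = 11256. For X: n·X = 12312.
12312 ≠ 11256, so X is off the plane.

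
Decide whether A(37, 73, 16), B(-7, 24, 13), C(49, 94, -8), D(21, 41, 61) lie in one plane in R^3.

Yes

The four points are coplanar iff the 3×3 determinant with rows AB, AC, AD is zero.
Rows: (-44, -49, -3), (12, 21, -24), (-16, -32, 45).
Expanding along the first row: (-44)(177) − (-49)(156) + (-3)(-48) = 0.
Zero determinant ⇒ coplanar.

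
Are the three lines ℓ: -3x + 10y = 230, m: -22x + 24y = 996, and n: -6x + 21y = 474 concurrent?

Lines aᵢx + bᵢy = cᵢ with pairwise distinct directions are concurrent exactly when det[aᵢ bᵢ cᵢ] = 0.
Here the determinant is 0.
It vanishes, so the lines are concurrent at (-30, 14).

Yes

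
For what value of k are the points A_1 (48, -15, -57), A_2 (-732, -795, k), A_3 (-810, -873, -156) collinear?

-147

Collinearity requires A_1A_2 × A_1A_3 = 0; each component is linear in k.
The x-component gives (858)k + (126126) = 0, so k = -147.
The remaining components then also vanish.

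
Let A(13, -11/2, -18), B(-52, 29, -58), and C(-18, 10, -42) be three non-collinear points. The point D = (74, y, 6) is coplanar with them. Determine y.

-81/2

Coplanarity requires AB · (AC × AD) = 0.
AB = (-65, 69/2, -40), AC = (-31, 31/2, -24); the triple product is linear in y with coefficient -320 and constant term -12960.
Setting it to zero: y = -81/2.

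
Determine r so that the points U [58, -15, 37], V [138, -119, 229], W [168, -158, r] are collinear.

301

Collinearity requires UV × UW = 0; each component is linear in r.
The x-component gives (-104)r + (31304) = 0, so r = 301.
The remaining components then also vanish.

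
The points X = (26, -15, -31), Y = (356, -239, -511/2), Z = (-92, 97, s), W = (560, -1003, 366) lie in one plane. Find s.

Normal to plane XYW: n = (-310734, -250893, -206424); plane equation n·P = 2083455.
Requiring n·Z = 2083455: (-206424)s + (4250907) = 2083455.
So s = 21/2.

21/2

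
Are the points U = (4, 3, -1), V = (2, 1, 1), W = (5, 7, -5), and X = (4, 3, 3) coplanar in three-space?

No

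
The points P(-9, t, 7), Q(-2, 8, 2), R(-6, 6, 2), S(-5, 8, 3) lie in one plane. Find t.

12

Coplanarity ⇔ det[PQ; PR; PS] = 0.
Expanding, this is linear in t: (-4)t + (48) = 0.
So t = 12.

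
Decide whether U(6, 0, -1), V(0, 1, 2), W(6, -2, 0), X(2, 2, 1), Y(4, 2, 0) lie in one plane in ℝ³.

No

The plane through U, V, W has normal n = UV × UW = (7, 6, 12) and equation n·P = 30.
Checking the remaining points: n·X = 38, n·Y = 40.
Since n·X = 38 ≠ 30, X is off the plane and the points are not all coplanar.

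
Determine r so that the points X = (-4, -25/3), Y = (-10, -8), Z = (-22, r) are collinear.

The three points are collinear iff det[XY; XZ] = 0.
This determinant is linear in r: (-6)r + (-44) = 0, so r = -22/3.

-22/3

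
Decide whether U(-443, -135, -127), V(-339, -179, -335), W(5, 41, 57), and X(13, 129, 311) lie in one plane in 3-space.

Yes

A normal to the plane through U, V, W is n = UV × UW = (28512, -112320, 38016).
The plane has equation n·P = -2295648. For X: n·X = -2295648.
Equal, so X lies in the plane and all four are coplanar.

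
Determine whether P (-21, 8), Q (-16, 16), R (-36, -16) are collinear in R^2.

Yes

PQ = (5, 8), PR = (-15, -24).
Checking proportionality: PR = -3·PQ, so the vectors are parallel and the points are collinear.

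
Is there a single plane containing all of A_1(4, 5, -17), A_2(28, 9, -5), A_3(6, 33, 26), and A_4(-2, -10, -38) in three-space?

No

The four points are coplanar iff the 3×3 determinant with rows A_1A_2, A_1A_3, A_1A_4 is zero.
Rows: (24, 4, 12), (2, 28, 43), (-6, -15, -21).
Expanding along the first row: (24)(57) − (4)(216) + (12)(138) = 2160.
Nonzero ⇒ not coplanar.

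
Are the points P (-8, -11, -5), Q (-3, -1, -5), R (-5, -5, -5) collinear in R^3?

Yes

PQ = (5, 10, 0), PR = (3, 6, 0).
PQ × PR = (0, 0, 0).
The cross product vanishes, so the three points are collinear.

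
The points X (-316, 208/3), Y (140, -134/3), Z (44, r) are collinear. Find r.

-62/3

Collinearity: (Z − X) must be parallel to (Y − X) = (456, -114).
Cross-multiplying the components: (r − 208/3)·(456) = (360)·(-114).
Solving gives r = -62/3.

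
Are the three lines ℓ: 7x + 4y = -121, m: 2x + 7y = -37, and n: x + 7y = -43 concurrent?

Intersecting ℓ and m: solving the 2×2 system gives (x, y) = (-699/41, -17/41).
Substitute into n: (1)(-699/41) + (7)(-17/41) = -818/41.
But n requires -43 ≠ -818/41, so the three lines have no common point.

No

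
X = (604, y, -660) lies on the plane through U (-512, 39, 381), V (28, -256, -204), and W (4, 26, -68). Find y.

-160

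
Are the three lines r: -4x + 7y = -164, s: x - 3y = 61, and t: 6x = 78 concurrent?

Intersecting r and s: solving the 2×2 system gives (x, y) = (13, -16).
Substitute into t: (6)(13) + (0)(-16) = 78.
This equals 78, so (13, -16) lies on all three lines and they are concurrent.

Yes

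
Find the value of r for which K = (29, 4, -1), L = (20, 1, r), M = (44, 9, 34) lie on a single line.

Collinearity requires KL × KM = 0; each component is linear in r.
The x-component gives (-5)r + (-110) = 0, so r = -22.
The remaining components then also vanish.

-22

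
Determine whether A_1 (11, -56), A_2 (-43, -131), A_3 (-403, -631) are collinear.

Yes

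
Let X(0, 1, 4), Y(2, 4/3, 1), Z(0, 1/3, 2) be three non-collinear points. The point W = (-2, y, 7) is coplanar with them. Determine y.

Coplanarity requires XY · (XZ × XW) = 0.
XY = (2, 1/3, -3), XZ = (0, -2/3, -2); the triple product is linear in y with coefficient 4 and constant term -8/3.
Setting it to zero: y = 2/3.

2/3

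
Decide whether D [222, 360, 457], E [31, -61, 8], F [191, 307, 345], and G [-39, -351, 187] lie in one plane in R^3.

The four points are coplanar iff the 3×3 determinant with rows DE, DF, DG is zero.
Rows: (-191, -421, -449), (-31, -53, -112), (-261, -711, -270).
Expanding along the first row: (-191)(-65322) − (-421)(-20862) + (-449)(8208) = 8208.
Nonzero ⇒ not coplanar.

No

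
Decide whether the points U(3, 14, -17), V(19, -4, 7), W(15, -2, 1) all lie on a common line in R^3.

No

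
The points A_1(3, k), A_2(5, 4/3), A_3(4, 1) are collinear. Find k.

The three points are collinear iff det[A_1A_2; A_1A_3] = 0.
This determinant is linear in k: (-1)k + (2/3) = 0, so k = 2/3.

2/3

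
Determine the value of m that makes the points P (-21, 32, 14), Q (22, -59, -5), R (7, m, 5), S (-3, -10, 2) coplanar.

-24

Normal to plane PQS: n = (294, 174, -168); plane equation n·X = -2958.
Requiring n·R = -2958: (174)m + (1218) = -2958.
So m = -24.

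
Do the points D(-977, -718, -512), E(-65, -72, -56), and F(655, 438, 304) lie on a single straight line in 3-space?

Yes

DE = (912, 646, 456), DF = (1632, 1156, 816).
DE × DF = (0, 0, 0).
The cross product vanishes, so the three points are collinear.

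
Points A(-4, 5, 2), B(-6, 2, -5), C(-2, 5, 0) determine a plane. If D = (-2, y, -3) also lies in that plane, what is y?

The plane through A, B, C has equation 6x − 18y + 6z = -102.
Substituting D: (-18)y + (-30) = -102, so y = 4.

4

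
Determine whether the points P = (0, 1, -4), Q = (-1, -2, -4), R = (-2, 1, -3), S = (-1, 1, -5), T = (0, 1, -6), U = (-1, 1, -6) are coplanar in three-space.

No

The plane through P, Q, R has normal n = PQ × PR = (-3, 1, -6) and equation n·X = 25.
Checking the remaining points: n·S = 34, n·T = 37, n·U = 40.
Since n·S = 34 ≠ 25, S is off the plane and the points are not all coplanar.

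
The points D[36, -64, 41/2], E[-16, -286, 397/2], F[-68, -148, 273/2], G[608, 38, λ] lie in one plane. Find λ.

Normal to plane DEF: n = (-10800, -12480, -18720); plane equation n·P = 26160.
Requiring n·G = 26160: (-18720)λ + (-7040640) = 26160.
So λ = -755/2.

-755/2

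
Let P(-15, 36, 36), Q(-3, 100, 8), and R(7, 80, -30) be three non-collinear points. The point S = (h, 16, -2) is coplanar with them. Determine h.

The plane through P, Q, R has equation −2992x + 176y − 880z = 19536.
Substituting S: (-2992)h + (4576) = 19536, so h = -5.

-5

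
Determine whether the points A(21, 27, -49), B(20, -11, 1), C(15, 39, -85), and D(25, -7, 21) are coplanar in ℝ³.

With A as base: AB = (-1, -38, 50), AC = (-6, 12, -36), AD = (4, -34, 70).
AC × AD = (-384, 276, 156).
AB · (AC × AD) = -2304.
Since -2304 ≠ 0, the four points are not coplanar.

No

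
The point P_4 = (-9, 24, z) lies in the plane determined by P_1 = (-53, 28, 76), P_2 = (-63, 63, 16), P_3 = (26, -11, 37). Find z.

16

The plane through P_1, P_2, P_3 has equation −3705x − 5130y − 2375z = -127775.
Substituting P_4: (-2375)z + (-89775) = -127775, so z = 16.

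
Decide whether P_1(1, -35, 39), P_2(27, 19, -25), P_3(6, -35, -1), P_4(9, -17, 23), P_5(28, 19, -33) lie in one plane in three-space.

The plane through P_1, P_2, P_3 has normal n = P_1P_2 × P_1P_3 = (-2160, 720, -270) and equation n·P = -37890.
Checking the remaining points: n·P_4 = -37890, n·P_5 = -37890.
All equal -37890, so all 5 points lie in one plane.

Yes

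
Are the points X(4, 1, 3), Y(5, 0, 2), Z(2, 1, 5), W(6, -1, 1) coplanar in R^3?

Yes

The four points are coplanar iff the 3×3 determinant with rows XY, XZ, XW is zero.
Rows: (1, -1, -1), (-2, 0, 2), (2, -2, -2).
Expanding along the first row: (1)(4) − (-1)(0) + (-1)(4) = 0.
Zero determinant ⇒ coplanar.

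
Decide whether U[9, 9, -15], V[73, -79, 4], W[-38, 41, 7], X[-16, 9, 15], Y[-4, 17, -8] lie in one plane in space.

The plane through U, V, W has normal n = UV × UW = (-2544, -2301, -2088) and equation n·P = -12285.
Checking the remaining points: n·X = -11325, n·Y = -12237.
Since n·X = -11325 ≠ -12285, X is off the plane and the points are not all coplanar.

No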